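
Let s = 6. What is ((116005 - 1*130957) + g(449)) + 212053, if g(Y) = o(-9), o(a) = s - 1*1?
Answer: 197106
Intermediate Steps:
o(a) = 5 (o(a) = 6 - 1*1 = 6 - 1 = 5)
g(Y) = 5
((116005 - 1*130957) + g(449)) + 212053 = ((116005 - 1*130957) + 5) + 212053 = ((116005 - 130957) + 5) + 212053 = (-14952 + 5) + 212053 = -14947 + 212053 = 197106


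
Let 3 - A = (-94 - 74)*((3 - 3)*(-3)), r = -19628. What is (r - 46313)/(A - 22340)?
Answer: 65941/22337 ≈ 2.9521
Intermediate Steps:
A = 3 (A = 3 - (-94 - 74)*(3 - 3)*(-3) = 3 - (-168)*0*(-3) = 3 - (-168)*0 = 3 - 1*0 = 3 + 0 = 3)
(r - 46313)/(A - 22340) = (-19628 - 46313)/(3 - 22340) = -65941/(-22337) = -65941*(-1/22337) = 65941/22337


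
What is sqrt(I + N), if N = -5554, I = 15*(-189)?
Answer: I*sqrt(8389) ≈ 91.591*I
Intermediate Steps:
I = -2835
sqrt(I + N) = sqrt(-2835 - 5554) = sqrt(-8389) = I*sqrt(8389)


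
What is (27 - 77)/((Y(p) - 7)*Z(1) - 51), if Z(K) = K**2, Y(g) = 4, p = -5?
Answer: 25/27 ≈ 0.92593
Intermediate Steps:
(27 - 77)/((Y(p) - 7)*Z(1) - 51) = (27 - 77)/((4 - 7)*1**2 - 51) = -50/(-3*1 - 51) = -50/(-3 - 51) = -50/(-54) = -50*(-1/54) = 25/27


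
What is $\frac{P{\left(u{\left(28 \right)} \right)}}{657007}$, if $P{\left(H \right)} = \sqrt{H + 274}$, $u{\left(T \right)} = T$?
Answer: $\frac{\sqrt{302}}{657007} \approx 2.645 \cdot 10^{-5}$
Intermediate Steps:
$P{\left(H \right)} = \sqrt{274 + H}$
$\frac{P{\left(u{\left(28 \right)} \right)}}{657007} = \frac{\sqrt{274 + 28}}{657007} = \sqrt{302} \cdot \frac{1}{657007} = \frac{\sqrt{302}}{657007}$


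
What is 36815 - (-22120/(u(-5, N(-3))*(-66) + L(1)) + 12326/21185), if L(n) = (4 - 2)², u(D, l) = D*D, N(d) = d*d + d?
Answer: 641634462427/17435255 ≈ 36801.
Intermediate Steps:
N(d) = d + d² (N(d) = d² + d = d + d²)
u(D, l) = D²
L(n) = 4 (L(n) = 2² = 4)
36815 - (-22120/(u(-5, N(-3))*(-66) + L(1)) + 12326/21185) = 36815 - (-22120/((-5)²*(-66) + 4) + 12326/21185) = 36815 - (-22120/(25*(-66) + 4) + 12326*(1/21185)) = 36815 - (-22120/(-1650 + 4) + 12326/21185) = 36815 - (-22120/(-1646) + 12326/21185) = 36815 - (-22120*(-1/1646) + 12326/21185) = 36815 - (11060/823 + 12326/21185) = 36815 - 1*244450398/17435255 = 36815 - 244450398/17435255 = 641634462427/17435255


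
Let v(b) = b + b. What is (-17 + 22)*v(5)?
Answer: 50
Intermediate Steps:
v(b) = 2*b
(-17 + 22)*v(5) = (-17 + 22)*(2*5) = 5*10 = 50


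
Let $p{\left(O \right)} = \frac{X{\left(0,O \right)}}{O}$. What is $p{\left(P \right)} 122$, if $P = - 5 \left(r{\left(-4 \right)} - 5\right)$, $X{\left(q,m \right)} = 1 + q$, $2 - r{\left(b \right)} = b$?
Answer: $- \frac{122}{5} \approx -24.4$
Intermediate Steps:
$r{\left(b \right)} = 2 - b$
$P = -5$ ($P = - 5 \left(\left(2 - -4\right) - 5\right) = - 5 \left(\left(2 + 4\right) - 5\right) = - 5 \left(6 - 5\right) = \left(-5\right) 1 = -5$)
$p{\left(O \right)} = \frac{1}{O}$ ($p{\left(O \right)} = \frac{1 + 0}{O} = 1 \frac{1}{O} = \frac{1}{O}$)
$p{\left(P \right)} 122 = \frac{1}{-5} \cdot 122 = \left(- \frac{1}{5}\right) 122 = - \frac{122}{5}$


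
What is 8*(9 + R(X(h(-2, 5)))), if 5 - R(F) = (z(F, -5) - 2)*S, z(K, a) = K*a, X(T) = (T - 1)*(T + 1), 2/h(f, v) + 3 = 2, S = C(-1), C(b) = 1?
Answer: 248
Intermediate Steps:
S = 1
h(f, v) = -2 (h(f, v) = 2/(-3 + 2) = 2/(-1) = 2*(-1) = -2)
X(T) = (1 + T)*(-1 + T) (X(T) = (-1 + T)*(1 + T) = (1 + T)*(-1 + T))
R(F) = 7 + 5*F (R(F) = 5 - (F*(-5) - 2) = 5 - (-5*F - 2) = 5 - (-2 - 5*F) = 5 + (2 + 5*F) = 7 + 5*F)
8*(9 + R(X(h(-2, 5)))) = 8*(9 + (7 + 5*(-1 + (-2)²))) = 8*(9 + (7 + 5*(-1 + 4))) = 8*(9 + (7 + 5*3)) = 8*(9 + (7 + 15)) = 8*(9 + 22) = 8*31 = 248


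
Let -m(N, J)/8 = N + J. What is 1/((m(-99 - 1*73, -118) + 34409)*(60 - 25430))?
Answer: -1/931814730 ≈ -1.0732e-9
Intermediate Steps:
m(N, J) = -8*J - 8*N (m(N, J) = -8*(N + J) = -8*(J + N) = -8*J - 8*N)
1/((m(-99 - 1*73, -118) + 34409)*(60 - 25430)) = 1/(((-8*(-118) - 8*(-99 - 1*73)) + 34409)*(60 - 25430)) = 1/(((944 - 8*(-99 - 73)) + 34409)*(-25370)) = 1/(((944 - 8*(-172)) + 34409)*(-25370)) = 1/(((944 + 1376) + 34409)*(-25370)) = 1/((2320 + 34409)*(-25370)) = 1/(36729*(-25370)) = 1/(-931814730) = -1/931814730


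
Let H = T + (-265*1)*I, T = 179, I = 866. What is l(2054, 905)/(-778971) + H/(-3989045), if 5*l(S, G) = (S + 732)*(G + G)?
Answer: -3844452912959/3107350372695 ≈ -1.2372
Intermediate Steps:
l(S, G) = 2*G*(732 + S)/5 (l(S, G) = ((S + 732)*(G + G))/5 = ((732 + S)*(2*G))/5 = (2*G*(732 + S))/5 = 2*G*(732 + S)/5)
H = -229311 (H = 179 - 265*1*866 = 179 - 265*866 = 179 - 229490 = -229311)
l(2054, 905)/(-778971) + H/(-3989045) = ((⅖)*905*(732 + 2054))/(-778971) - 229311/(-3989045) = ((⅖)*905*2786)*(-1/778971) - 229311*(-1/3989045) = 1008532*(-1/778971) + 229311/3989045 = -1008532/778971 + 229311/3989045 = -3844452912959/3107350372695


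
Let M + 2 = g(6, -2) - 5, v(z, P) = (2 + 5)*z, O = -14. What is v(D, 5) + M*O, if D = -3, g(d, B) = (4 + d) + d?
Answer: -147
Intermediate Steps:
g(d, B) = 4 + 2*d
v(z, P) = 7*z
M = 9 (M = -2 + ((4 + 2*6) - 5) = -2 + ((4 + 12) - 5) = -2 + (16 - 5) = -2 + 11 = 9)
v(D, 5) + M*O = 7*(-3) + 9*(-14) = -21 - 126 = -147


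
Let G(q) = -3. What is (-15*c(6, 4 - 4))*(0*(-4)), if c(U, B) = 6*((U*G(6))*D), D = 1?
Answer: 0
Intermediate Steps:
c(U, B) = -18*U (c(U, B) = 6*((U*(-3))*1) = 6*(-3*U*1) = 6*(-3*U) = -18*U)
(-15*c(6, 4 - 4))*(0*(-4)) = (-(-270)*6)*(0*(-4)) = -15*(-108)*0 = 1620*0 = 0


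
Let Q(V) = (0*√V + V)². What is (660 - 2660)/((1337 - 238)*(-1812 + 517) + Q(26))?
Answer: 2000/1422529 ≈ 0.0014059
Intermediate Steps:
Q(V) = V² (Q(V) = (0 + V)² = V²)
(660 - 2660)/((1337 - 238)*(-1812 + 517) + Q(26)) = (660 - 2660)/((1337 - 238)*(-1812 + 517) + 26²) = -2000/(1099*(-1295) + 676) = -2000/(-1423205 + 676) = -2000/(-1422529) = -2000*(-1/1422529) = 2000/1422529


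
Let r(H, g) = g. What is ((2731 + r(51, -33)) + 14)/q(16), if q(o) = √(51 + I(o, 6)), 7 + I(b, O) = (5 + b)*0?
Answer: 1356*√11/11 ≈ 408.85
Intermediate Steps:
I(b, O) = -7 (I(b, O) = -7 + (5 + b)*0 = -7 + 0 = -7)
q(o) = 2*√11 (q(o) = √(51 - 7) = √44 = 2*√11)
((2731 + r(51, -33)) + 14)/q(16) = ((2731 - 33) + 14)/((2*√11)) = (2698 + 14)*(√11/22) = 2712*(√11/22) = 1356*√11/11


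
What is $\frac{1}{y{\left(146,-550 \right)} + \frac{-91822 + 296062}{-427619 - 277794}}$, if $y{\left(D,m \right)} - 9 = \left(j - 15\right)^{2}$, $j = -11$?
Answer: $\frac{705413}{483003665} \approx 0.0014605$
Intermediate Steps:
$y{\left(D,m \right)} = 685$ ($y{\left(D,m \right)} = 9 + \left(-11 - 15\right)^{2} = 9 + \left(-26\right)^{2} = 9 + 676 = 685$)
$\frac{1}{y{\left(146,-550 \right)} + \frac{-91822 + 296062}{-427619 - 277794}} = \frac{1}{685 + \frac{-91822 + 296062}{-427619 - 277794}} = \frac{1}{685 + \frac{204240}{-705413}} = \frac{1}{685 + 204240 \left(- \frac{1}{705413}\right)} = \frac{1}{685 - \frac{204240}{705413}} = \frac{1}{\frac{483003665}{705413}} = \frac{705413}{483003665}$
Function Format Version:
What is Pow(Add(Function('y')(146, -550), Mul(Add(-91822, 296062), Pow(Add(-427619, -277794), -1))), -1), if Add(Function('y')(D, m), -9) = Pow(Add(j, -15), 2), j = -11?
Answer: Rational(705413, 483003665) ≈ 0.0014605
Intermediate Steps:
Function('y')(D, m) = 685 (Function('y')(D, m) = Add(9, Pow(Add(-11, -15), 2)) = Add(9, Pow(-26, 2)) = Add(9, 676) = 685)
Pow(Add(Function('y')(146, -550), Mul(Add(-91822, 296062), Pow(Add(-427619, -277794), -1))), -1) = Pow(Add(685, Mul(Add(-91822, 296062), Pow(Add(-427619, -277794), -1))), -1) = Pow(Add(685, Mul(204240, Pow(-705413, -1))), -1) = Pow(Add(685, Mul(204240, Rational(-1, 705413))), -1) = Pow(Add(685, Rational(-204240, 705413)), -1) = Pow(Rational(483003665, 705413), -1) = Rational(705413, 483003665)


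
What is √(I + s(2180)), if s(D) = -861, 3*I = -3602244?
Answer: I*√1201609 ≈ 1096.2*I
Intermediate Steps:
I = -1200748 (I = (⅓)*(-3602244) = -1200748)
√(I + s(2180)) = √(-1200748 - 861) = √(-1201609) = I*√1201609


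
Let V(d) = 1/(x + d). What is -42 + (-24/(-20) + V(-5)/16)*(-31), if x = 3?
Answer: -12517/160 ≈ -78.231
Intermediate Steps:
V(d) = 1/(3 + d)
-42 + (-24/(-20) + V(-5)/16)*(-31) = -42 + (-24/(-20) + 1/((3 - 5)*16))*(-31) = -42 + (-24*(-1/20) + (1/16)/(-2))*(-31) = -42 + (6/5 - ½*1/16)*(-31) = -42 + (6/5 - 1/32)*(-31) = -42 + (187/160)*(-31) = -42 - 5797/160 = -12517/160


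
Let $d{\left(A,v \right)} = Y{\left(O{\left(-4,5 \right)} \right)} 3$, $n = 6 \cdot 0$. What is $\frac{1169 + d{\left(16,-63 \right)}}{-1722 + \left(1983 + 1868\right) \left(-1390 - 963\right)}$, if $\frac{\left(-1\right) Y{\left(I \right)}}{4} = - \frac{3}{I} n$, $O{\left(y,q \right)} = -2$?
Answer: $- \frac{1169}{9063125} \approx -0.00012898$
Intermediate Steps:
$n = 0$
$Y{\left(I \right)} = 0$ ($Y{\left(I \right)} = - 4 - \frac{3}{I} 0 = \left(-4\right) 0 = 0$)
$d{\left(A,v \right)} = 0$ ($d{\left(A,v \right)} = 0 \cdot 3 = 0$)
$\frac{1169 + d{\left(16,-63 \right)}}{-1722 + \left(1983 + 1868\right) \left(-1390 - 963\right)} = \frac{1169 + 0}{-1722 + \left(1983 + 1868\right) \left(-1390 - 963\right)} = \frac{1169}{-1722 + 3851 \left(-2353\right)} = \frac{1169}{-1722 - 9061403} = \frac{1169}{-9063125} = 1169 \left(- \frac{1}{9063125}\right) = - \frac{1169}{9063125}$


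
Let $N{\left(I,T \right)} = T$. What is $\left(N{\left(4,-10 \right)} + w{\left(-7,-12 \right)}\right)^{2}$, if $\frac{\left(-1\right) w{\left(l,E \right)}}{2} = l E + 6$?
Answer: $36100$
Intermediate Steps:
$w{\left(l,E \right)} = -12 - 2 E l$ ($w{\left(l,E \right)} = - 2 \left(l E + 6\right) = - 2 \left(E l + 6\right) = - 2 \left(6 + E l\right) = -12 - 2 E l$)
$\left(N{\left(4,-10 \right)} + w{\left(-7,-12 \right)}\right)^{2} = \left(-10 - \left(12 - -168\right)\right)^{2} = \left(-10 - 180\right)^{2} = \left(-190\right)^{2} = 36100$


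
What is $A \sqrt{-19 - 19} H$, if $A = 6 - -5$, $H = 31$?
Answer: $341 i \sqrt{38} \approx 2102.1 i$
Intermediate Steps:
$A = 11$ ($A = 6 + 5 = 11$)
$A \sqrt{-19 - 19} H = 11 \sqrt{-19 - 19} \cdot 31 = 11 \sqrt{-38} \cdot 31 = 11 i \sqrt{38} \cdot 31 = 341 i \sqrt{38}$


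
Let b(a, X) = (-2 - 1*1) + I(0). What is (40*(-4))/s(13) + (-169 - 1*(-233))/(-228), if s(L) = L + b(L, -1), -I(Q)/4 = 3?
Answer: 4544/57 ≈ 79.719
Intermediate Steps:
I(Q) = -12 (I(Q) = -4*3 = -12)
b(a, X) = -15 (b(a, X) = (-2 - 1*1) - 12 = (-2 - 1) - 12 = -3 - 12 = -15)
s(L) = -15 + L (s(L) = L - 15 = -15 + L)
(40*(-4))/s(13) + (-169 - 1*(-233))/(-228) = (40*(-4))/(-15 + 13) + (-169 - 1*(-233))/(-228) = -160/(-2) + (-169 + 233)*(-1/228) = -160*(-½) + 64*(-1/228) = 80 - 16/57 = 4544/57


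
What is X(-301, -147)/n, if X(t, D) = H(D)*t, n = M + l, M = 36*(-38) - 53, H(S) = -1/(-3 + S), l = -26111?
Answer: 301/4129800 ≈ 7.2885e-5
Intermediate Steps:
H(S) = -1/(-3 + S)
M = -1421 (M = -1368 - 53 = -1421)
n = -27532 (n = -1421 - 26111 = -27532)
X(t, D) = -t/(-3 + D) (X(t, D) = (-1/(-3 + D))*t = -t/(-3 + D))
X(-301, -147)/n = -1*(-301)/(-3 - 147)/(-27532) = -1*(-301)/(-150)*(-1/27532) = -1*(-301)*(-1/150)*(-1/27532) = -301/150*(-1/27532) = 301/4129800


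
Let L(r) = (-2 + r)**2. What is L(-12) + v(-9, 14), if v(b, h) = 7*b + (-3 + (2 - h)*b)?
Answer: 238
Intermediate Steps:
v(b, h) = -3 + 7*b + b*(2 - h) (v(b, h) = 7*b + (-3 + b*(2 - h)) = -3 + 7*b + b*(2 - h))
L(-12) + v(-9, 14) = (-2 - 12)**2 + (-3 + 9*(-9) - 1*(-9)*14) = (-14)**2 + (-3 - 81 + 126) = 196 + 42 = 238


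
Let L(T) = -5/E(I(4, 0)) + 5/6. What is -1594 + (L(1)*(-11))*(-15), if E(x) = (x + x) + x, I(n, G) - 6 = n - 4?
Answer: -4507/3 ≈ -1502.3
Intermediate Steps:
I(n, G) = 2 + n (I(n, G) = 6 + (n - 4) = 6 + (-4 + n) = 2 + n)
E(x) = 3*x (E(x) = 2*x + x = 3*x)
L(T) = 5/9 (L(T) = -5*1/(3*(2 + 4)) + 5/6 = -5/(3*6) + 5*(1/6) = -5/18 + 5/6 = 5/9)
-1594 + (L(1)*(-11))*(-15) = -1594 + ((5/9)*(-11))*(-15) = -1594 - 55/9*(-15) = -1594 + 275/3 = -4507/3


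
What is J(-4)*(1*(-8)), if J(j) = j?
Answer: 32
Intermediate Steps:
J(-4)*(1*(-8)) = -4*(-8) = 32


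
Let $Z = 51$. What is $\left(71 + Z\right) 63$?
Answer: $7686$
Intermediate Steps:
$\left(71 + Z\right) 63 = \left(71 + 51\right) 63 = 122 \cdot 63 = 7686$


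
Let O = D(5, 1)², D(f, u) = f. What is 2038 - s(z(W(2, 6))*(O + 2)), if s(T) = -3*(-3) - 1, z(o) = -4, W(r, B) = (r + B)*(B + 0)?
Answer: 2030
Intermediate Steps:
W(r, B) = B*(B + r) (W(r, B) = (B + r)*B = B*(B + r))
O = 25 (O = 5² = 25)
s(T) = 8 (s(T) = 9 - 1 = 8)
2038 - s(z(W(2, 6))*(O + 2)) = 2038 - 1*8 = 2038 - 8 = 2030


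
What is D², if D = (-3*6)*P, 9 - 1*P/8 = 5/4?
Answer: 1245456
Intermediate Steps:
P = 62 (P = 72 - 40/4 = 72 - 8*5/4 = 72 - 10 = 62)
D = -1116 (D = -3*6*62 = -18*62 = -1116)
D² = (-1116)² = 1245456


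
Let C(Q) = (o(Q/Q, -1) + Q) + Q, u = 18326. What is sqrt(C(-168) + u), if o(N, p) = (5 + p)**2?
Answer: sqrt(18006) ≈ 134.19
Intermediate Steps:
C(Q) = 16 + 2*Q (C(Q) = ((5 - 1)**2 + Q) + Q = (4**2 + Q) + Q = (16 + Q) + Q = 16 + 2*Q)
sqrt(C(-168) + u) = sqrt((16 + 2*(-168)) + 18326) = sqrt((16 - 336) + 18326) = sqrt(-320 + 18326) = sqrt(18006)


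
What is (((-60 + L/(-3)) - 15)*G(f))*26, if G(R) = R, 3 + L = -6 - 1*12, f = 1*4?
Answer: -7072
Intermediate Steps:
f = 4
L = -21 (L = -3 + (-6 - 1*12) = -3 + (-6 - 12) = -3 - 18 = -21)
(((-60 + L/(-3)) - 15)*G(f))*26 = (((-60 - 21/(-3)) - 15)*4)*26 = (((-60 - 21*(-⅓)) - 15)*4)*26 = (((-60 + 7) - 15)*4)*26 = ((-53 - 15)*4)*26 = -68*4*26 = -272*26 = -7072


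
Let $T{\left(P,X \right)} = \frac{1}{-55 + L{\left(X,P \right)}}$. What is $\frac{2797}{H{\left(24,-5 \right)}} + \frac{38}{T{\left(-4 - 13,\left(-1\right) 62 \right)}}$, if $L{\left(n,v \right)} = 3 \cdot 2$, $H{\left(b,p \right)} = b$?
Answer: $- \frac{41891}{24} \approx -1745.5$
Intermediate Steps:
$L{\left(n,v \right)} = 6$
$T{\left(P,X \right)} = - \frac{1}{49}$ ($T{\left(P,X \right)} = \frac{1}{-55 + 6} = \frac{1}{-49} = - \frac{1}{49}$)
$\frac{2797}{H{\left(24,-5 \right)}} + \frac{38}{T{\left(-4 - 13,\left(-1\right) 62 \right)}} = \frac{2797}{24} + \frac{38}{- \frac{1}{49}} = 2797 \cdot \frac{1}{24} + 38 \left(-49\right) = \frac{2797}{24} - 1862 = - \frac{41891}{24}$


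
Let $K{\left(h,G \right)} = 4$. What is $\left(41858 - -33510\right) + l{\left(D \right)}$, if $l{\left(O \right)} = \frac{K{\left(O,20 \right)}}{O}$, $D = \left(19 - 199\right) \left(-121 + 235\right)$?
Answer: $\frac{386637839}{5130} \approx 75368.0$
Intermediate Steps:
$D = -20520$ ($D = \left(-180\right) 114 = -20520$)
$l{\left(O \right)} = \frac{4}{O}$
$\left(41858 - -33510\right) + l{\left(D \right)} = \left(41858 - -33510\right) + \frac{4}{-20520} = \left(41858 + 33510\right) + 4 \left(- \frac{1}{20520}\right) = 75368 - \frac{1}{5130} = \frac{386637839}{5130}$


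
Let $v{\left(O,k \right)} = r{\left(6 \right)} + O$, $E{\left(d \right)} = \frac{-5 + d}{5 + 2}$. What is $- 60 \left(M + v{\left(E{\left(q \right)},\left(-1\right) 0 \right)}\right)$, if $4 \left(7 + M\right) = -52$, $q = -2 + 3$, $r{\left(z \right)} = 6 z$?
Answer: $- \frac{6480}{7} \approx -925.71$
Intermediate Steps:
$q = 1$
$E{\left(d \right)} = - \frac{5}{7} + \frac{d}{7}$ ($E{\left(d \right)} = \frac{-5 + d}{7} = \left(-5 + d\right) \frac{1}{7} = - \frac{5}{7} + \frac{d}{7}$)
$M = -20$ ($M = -7 + \frac{1}{4} \left(-52\right) = -7 - 13 = -20$)
$v{\left(O,k \right)} = 36 + O$ ($v{\left(O,k \right)} = 6 \cdot 6 + O = 36 + O$)
$- 60 \left(M + v{\left(E{\left(q \right)},\left(-1\right) 0 \right)}\right) = - 60 \left(-20 + \left(36 + \left(- \frac{5}{7} + \frac{1}{7} \cdot 1\right)\right)\right) = - 60 \left(-20 + \left(36 + \left(- \frac{5}{7} + \frac{1}{7}\right)\right)\right) = - 60 \left(-20 + \left(36 - \frac{4}{7}\right)\right) = - 60 \left(-20 + \frac{248}{7}\right) = \left(-60\right) \frac{108}{7} = - \frac{6480}{7}$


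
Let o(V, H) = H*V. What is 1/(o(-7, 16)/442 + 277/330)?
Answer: 72930/42737 ≈ 1.7065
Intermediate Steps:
1/(o(-7, 16)/442 + 277/330) = 1/((16*(-7))/442 + 277/330) = 1/(-112*1/442 + 277*(1/330)) = 1/(-56/221 + 277/330) = 1/(42737/72930) = 72930/42737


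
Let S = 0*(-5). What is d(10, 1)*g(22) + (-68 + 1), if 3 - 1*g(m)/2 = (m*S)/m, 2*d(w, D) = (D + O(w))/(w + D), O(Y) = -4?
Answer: -746/11 ≈ -67.818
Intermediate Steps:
S = 0
d(w, D) = (-4 + D)/(2*(D + w)) (d(w, D) = ((D - 4)/(w + D))/2 = ((-4 + D)/(D + w))/2 = (-4 + D)/(2*(D + w)))
g(m) = 6 (g(m) = 6 - 2*m*0/m = 6 - 0/m = 6 - 2*0 = 6 + 0 = 6)
d(10, 1)*g(22) + (-68 + 1) = ((-2 + (½)*1)/(1 + 10))*6 + (-68 + 1) = ((-2 + ½)/11)*6 - 67 = ((1/11)*(-3/2))*6 - 67 = -3/22*6 - 67 = -9/11 - 67 = -746/11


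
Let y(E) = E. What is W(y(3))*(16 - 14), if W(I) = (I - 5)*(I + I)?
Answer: -24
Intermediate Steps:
W(I) = 2*I*(-5 + I) (W(I) = (-5 + I)*(2*I) = 2*I*(-5 + I))
W(y(3))*(16 - 14) = (2*3*(-5 + 3))*(16 - 14) = (2*3*(-2))*2 = -12*2 = -24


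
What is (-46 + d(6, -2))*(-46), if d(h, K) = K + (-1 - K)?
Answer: 2162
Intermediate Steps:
d(h, K) = -1
(-46 + d(6, -2))*(-46) = (-46 - 1)*(-46) = -47*(-46) = 2162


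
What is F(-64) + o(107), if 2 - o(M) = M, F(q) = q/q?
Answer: -104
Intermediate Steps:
F(q) = 1
o(M) = 2 - M
F(-64) + o(107) = 1 + (2 - 1*107) = 1 + (2 - 107) = 1 - 105 = -104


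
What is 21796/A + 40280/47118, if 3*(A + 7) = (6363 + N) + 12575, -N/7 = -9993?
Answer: 832569353/523410303 ≈ 1.5907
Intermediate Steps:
N = 69951 (N = -7*(-9993) = 69951)
A = 88868/3 (A = -7 + ((6363 + 69951) + 12575)/3 = -7 + (76314 + 12575)/3 = -7 + (⅓)*88889 = -7 + 88889/3 = 88868/3 ≈ 29623.)
21796/A + 40280/47118 = 21796/(88868/3) + 40280/47118 = 21796*(3/88868) + 40280*(1/47118) = 16347/22217 + 20140/23559 = 832569353/523410303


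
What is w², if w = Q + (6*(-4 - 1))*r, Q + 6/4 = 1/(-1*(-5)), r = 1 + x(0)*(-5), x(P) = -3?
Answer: 23164969/100 ≈ 2.3165e+5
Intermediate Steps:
r = 16 (r = 1 - 3*(-5) = 1 + 15 = 16)
Q = -13/10 (Q = -3/2 + 1/(-1*(-5)) = -3/2 - 1*(-⅕) = -3/2 + ⅕ = -13/10 ≈ -1.3000)
w = -4813/10 (w = -13/10 + (6*(-4 - 1))*16 = -13/10 + (6*(-5))*16 = -13/10 - 30*16 = -13/10 - 480 = -4813/10 ≈ -481.30)
w² = (-4813/10)² = 23164969/100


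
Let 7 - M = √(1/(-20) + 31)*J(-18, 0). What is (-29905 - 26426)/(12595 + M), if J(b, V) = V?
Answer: -56331/12602 ≈ -4.4700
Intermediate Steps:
M = 7 (M = 7 - √(1/(-20) + 31)*0 = 7 - √(-1/20 + 31)*0 = 7 - √(619/20)*0 = 7 - √3095/10*0 = 7 - 1*0 = 7 + 0 = 7)
(-29905 - 26426)/(12595 + M) = (-29905 - 26426)/(12595 + 7) = -56331/12602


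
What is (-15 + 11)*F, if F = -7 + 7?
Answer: 0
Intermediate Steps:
F = 0
(-15 + 11)*F = (-15 + 11)*0 = -4*0 = 0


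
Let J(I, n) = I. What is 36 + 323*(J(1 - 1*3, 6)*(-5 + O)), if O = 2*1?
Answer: 1974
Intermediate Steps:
O = 2
36 + 323*(J(1 - 1*3, 6)*(-5 + O)) = 36 + 323*((1 - 1*3)*(-5 + 2)) = 36 + 323*((1 - 3)*(-3)) = 36 + 323*(-2*(-3)) = 36 + 323*6 = 36 + 1938 = 1974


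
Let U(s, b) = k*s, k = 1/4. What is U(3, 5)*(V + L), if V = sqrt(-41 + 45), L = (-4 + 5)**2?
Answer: 9/4 ≈ 2.2500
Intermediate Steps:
k = 1/4 ≈ 0.25000
L = 1 (L = 1**2 = 1)
U(s, b) = s/4
V = 2 (V = sqrt(4) = 2)
U(3, 5)*(V + L) = ((1/4)*3)*(2 + 1) = (3/4)*3 = 9/4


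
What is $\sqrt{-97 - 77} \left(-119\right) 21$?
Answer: $- 2499 i \sqrt{174} \approx - 32964.0 i$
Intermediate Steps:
$\sqrt{-97 - 77} \left(-119\right) 21 = \sqrt{-174} \left(-119\right) 21 = i \sqrt{174} \left(-119\right) 21 = - 119 i \sqrt{174} \cdot 21 = - 2499 i \sqrt{174}$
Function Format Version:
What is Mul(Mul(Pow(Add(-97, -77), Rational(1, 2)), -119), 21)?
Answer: Mul(-2499, I, Pow(174, Rational(1, 2))) ≈ Mul(-32964., I)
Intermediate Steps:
Mul(Mul(Pow(Add(-97, -77), Rational(1, 2)), -119), 21) = Mul(Mul(Pow(-174, Rational(1, 2)), -119), 21) = Mul(Mul(Mul(I, Pow(174, Rational(1, 2))), -119), 21) = Mul(Mul(-119, I, Pow(174, Rational(1, 2))), 21) = Mul(-2499, I, Pow(174, Rational(1, 2)))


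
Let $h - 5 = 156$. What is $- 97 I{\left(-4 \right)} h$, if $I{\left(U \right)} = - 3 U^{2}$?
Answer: $749616$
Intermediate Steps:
$h = 161$ ($h = 5 + 156 = 161$)
$- 97 I{\left(-4 \right)} h = - 97 \left(- 3 \left(-4\right)^{2}\right) 161 = - 97 \left(\left(-3\right) 16\right) 161 = \left(-97\right) \left(-48\right) 161 = 4656 \cdot 161 = 749616$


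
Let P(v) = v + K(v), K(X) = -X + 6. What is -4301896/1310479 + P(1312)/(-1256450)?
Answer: -2702562546037/823275669775 ≈ -3.2827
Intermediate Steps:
K(X) = 6 - X
P(v) = 6 (P(v) = v + (6 - v) = 6)
-4301896/1310479 + P(1312)/(-1256450) = -4301896/1310479 + 6/(-1256450) = -4301896*1/1310479 + 6*(-1/1256450) = -4301896/1310479 - 3/628225 = -2702562546037/823275669775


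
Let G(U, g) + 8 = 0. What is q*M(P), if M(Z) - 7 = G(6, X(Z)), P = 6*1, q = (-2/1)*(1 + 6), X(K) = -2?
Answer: 14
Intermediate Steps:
q = -14 (q = -2*1*7 = -2*7 = -14)
G(U, g) = -8 (G(U, g) = -8 + 0 = -8)
P = 6
M(Z) = -1 (M(Z) = 7 - 8 = -1)
q*M(P) = -14*(-1) = 14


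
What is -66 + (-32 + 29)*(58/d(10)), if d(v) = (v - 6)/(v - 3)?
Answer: -741/2 ≈ -370.50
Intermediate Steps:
d(v) = (-6 + v)/(-3 + v)
-66 + (-32 + 29)*(58/d(10)) = -66 + (-32 + 29)*(58/(((-6 + 10)/(-3 + 10)))) = -66 - 174/(4/7) = -66 - 174/((⅐)*4) = -66 - 174/4/7 = -66 - 174*7/4 = -66 - 3*203/2 = -66 - 609/2 = -741/2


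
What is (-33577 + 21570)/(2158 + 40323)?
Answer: -12007/42481 ≈ -0.28264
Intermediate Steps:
(-33577 + 21570)/(2158 + 40323) = -12007/42481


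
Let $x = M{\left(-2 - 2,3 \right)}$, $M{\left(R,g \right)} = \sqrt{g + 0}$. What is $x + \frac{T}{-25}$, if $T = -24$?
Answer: $\frac{24}{25} + \sqrt{3} \approx 2.6921$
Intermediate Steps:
$M{\left(R,g \right)} = \sqrt{g}$
$x = \sqrt{3} \approx 1.732$
$x + \frac{T}{-25} = \sqrt{3} - \frac{24}{-25} = \sqrt{3} - - \frac{24}{25} = \sqrt{3} + \frac{24}{25} = \frac{24}{25} + \sqrt{3}$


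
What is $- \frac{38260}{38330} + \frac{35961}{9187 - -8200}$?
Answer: $\frac{71315851}{66644371} \approx 1.0701$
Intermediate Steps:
$- \frac{38260}{38330} + \frac{35961}{9187 - -8200} = \left(-38260\right) \frac{1}{38330} + \frac{35961}{9187 + 8200} = - \frac{3826}{3833} + \frac{35961}{17387} = \frac{71315851}{66644371}$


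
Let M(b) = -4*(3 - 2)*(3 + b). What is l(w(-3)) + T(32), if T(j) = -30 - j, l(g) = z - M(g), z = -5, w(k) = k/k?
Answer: -51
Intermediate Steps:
w(k) = 1
M(b) = -12 - 4*b (M(b) = -4*(3 + b) = -12 - 4*b)
l(g) = 7 + 4*g (l(g) = -5 - (-12 - 4*g) = -5 + (12 + 4*g) = 7 + 4*g)
l(w(-3)) + T(32) = (7 + 4*1) + (-30 - 1*32) = (7 + 4) + (-30 - 32) = 11 - 62 = -51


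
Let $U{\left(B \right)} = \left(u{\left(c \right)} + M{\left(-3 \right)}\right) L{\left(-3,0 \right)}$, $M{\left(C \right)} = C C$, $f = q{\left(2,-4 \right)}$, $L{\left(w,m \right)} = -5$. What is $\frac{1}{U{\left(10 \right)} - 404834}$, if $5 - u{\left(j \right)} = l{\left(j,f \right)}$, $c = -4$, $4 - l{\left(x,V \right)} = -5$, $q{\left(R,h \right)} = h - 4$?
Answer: $- \frac{1}{404859} \approx -2.47 \cdot 10^{-6}$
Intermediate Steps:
$q{\left(R,h \right)} = -4 + h$
$f = -8$ ($f = -4 - 4 = -8$)
$M{\left(C \right)} = C^{2}$
$l{\left(x,V \right)} = 9$ ($l{\left(x,V \right)} = 4 - -5 = 4 + 5 = 9$)
$u{\left(j \right)} = -4$ ($u{\left(j \right)} = 5 - 9 = -4$)
$U{\left(B \right)} = -25$ ($U{\left(B \right)} = \left(-4 + \left(-3\right)^{2}\right) \left(-5\right) = \left(-4 + 9\right) \left(-5\right) = 5 \left(-5\right) = -25$)
$\frac{1}{U{\left(10 \right)} - 404834} = \frac{1}{-25 - 404834} = \frac{1}{-404859} = - \frac{1}{404859}$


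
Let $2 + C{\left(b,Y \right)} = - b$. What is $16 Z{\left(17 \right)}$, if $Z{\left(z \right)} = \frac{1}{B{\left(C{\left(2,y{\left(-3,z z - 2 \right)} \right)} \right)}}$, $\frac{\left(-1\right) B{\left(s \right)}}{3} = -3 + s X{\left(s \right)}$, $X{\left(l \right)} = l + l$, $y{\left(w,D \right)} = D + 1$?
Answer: $- \frac{16}{87} \approx -0.18391$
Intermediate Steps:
$y{\left(w,D \right)} = 1 + D$
$C{\left(b,Y \right)} = -2 - b$
$X{\left(l \right)} = 2 l$
$B{\left(s \right)} = 9 - 6 s^{2}$ ($B{\left(s \right)} = - 3 \left(-3 + s 2 s\right) = - 3 \left(-3 + 2 s^{2}\right) = 9 - 6 s^{2}$)
$Z{\left(z \right)} = - \frac{1}{87}$ ($Z{\left(z \right)} = \frac{1}{9 - 6 \left(-2 - 2\right)^{2}} = \frac{1}{9 - 6 \left(-4\right)^{2}} = \frac{1}{9 - 96} = \frac{1}{-87} = - \frac{1}{87}$)
$16 Z{\left(17 \right)} = 16 \left(- \frac{1}{87}\right) = - \frac{16}{87}$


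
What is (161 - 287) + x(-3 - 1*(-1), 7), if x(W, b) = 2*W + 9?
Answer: -121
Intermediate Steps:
x(W, b) = 9 + 2*W
(161 - 287) + x(-3 - 1*(-1), 7) = (161 - 287) + (9 + 2*(-3 - 1*(-1))) = -126 + (9 + 2*(-3 + 1)) = -126 + (9 + 2*(-2)) = -126 + (9 - 4) = -126 + 5 = -121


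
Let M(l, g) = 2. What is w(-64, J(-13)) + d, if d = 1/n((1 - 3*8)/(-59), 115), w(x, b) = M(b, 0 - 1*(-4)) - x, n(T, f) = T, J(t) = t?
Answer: 1577/23 ≈ 68.565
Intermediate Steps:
w(x, b) = 2 - x
d = 59/23 (d = 1/((1 - 3*8)/(-59)) = 1/((1 - 24)*(-1/59)) = 1/(-23*(-1/59)) = 1/(23/59) = 59/23 ≈ 2.5652)
w(-64, J(-13)) + d = (2 - 1*(-64)) + 59/23 = (2 + 64) + 59/23 = 66 + 59/23 = 1577/23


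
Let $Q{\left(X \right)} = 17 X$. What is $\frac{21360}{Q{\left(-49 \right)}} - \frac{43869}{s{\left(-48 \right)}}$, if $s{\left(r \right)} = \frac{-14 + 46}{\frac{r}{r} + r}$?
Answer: $\frac{1716831699}{26656} \approx 64407.0$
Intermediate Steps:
$s{\left(r \right)} = \frac{32}{1 + r}$
$\frac{21360}{Q{\left(-49 \right)}} - \frac{43869}{s{\left(-48 \right)}} = \frac{21360}{17 \left(-49\right)} - \frac{43869}{32 \frac{1}{1 - 48}} = \frac{21360}{-833} - \frac{43869}{32 \frac{1}{-47}} = 21360 \left(- \frac{1}{833}\right) - \frac{43869}{32 \left(- \frac{1}{47}\right)} = - \frac{21360}{833} - \frac{43869}{- \frac{32}{47}} = - \frac{21360}{833} - - \frac{2061843}{32} = - \frac{21360}{833} + \frac{2061843}{32} = \frac{1716831699}{26656}$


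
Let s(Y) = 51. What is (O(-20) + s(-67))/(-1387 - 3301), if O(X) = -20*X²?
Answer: 7949/4688 ≈ 1.6956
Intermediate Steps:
(O(-20) + s(-67))/(-1387 - 3301) = (-20*(-20)² + 51)/(-1387 - 3301) = (-20*400 + 51)/(-4688) = (-8000 + 51)*(-1/4688) = -7949*(-1/4688) = 7949/4688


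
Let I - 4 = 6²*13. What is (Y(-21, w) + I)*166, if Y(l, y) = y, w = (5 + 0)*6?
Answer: 83332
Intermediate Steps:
w = 30 (w = 5*6 = 30)
I = 472 (I = 4 + 6²*13 = 4 + 36*13 = 4 + 468 = 472)
(Y(-21, w) + I)*166 = (30 + 472)*166 = 502*166 = 83332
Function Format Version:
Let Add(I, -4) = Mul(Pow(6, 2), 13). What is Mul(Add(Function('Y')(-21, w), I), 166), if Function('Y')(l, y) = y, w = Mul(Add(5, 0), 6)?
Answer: 83332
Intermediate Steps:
w = 30 (w = Mul(5, 6) = 30)
I = 472 (I = Add(4, Mul(Pow(6, 2), 13)) = Add(4, Mul(36, 13)) = Add(4, 468) = 472)
Mul(Add(Function('Y')(-21, w), I), 166) = Mul(Add(30, 472), 166) = Mul(502, 166) = 83332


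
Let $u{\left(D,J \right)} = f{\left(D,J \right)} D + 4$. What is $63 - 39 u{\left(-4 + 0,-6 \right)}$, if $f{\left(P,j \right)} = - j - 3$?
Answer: $375$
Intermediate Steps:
$f{\left(P,j \right)} = -3 - j$
$u{\left(D,J \right)} = 4 + D \left(-3 - J\right)$ ($u{\left(D,J \right)} = \left(-3 - J\right) D + 4 = D \left(-3 - J\right) + 4 = 4 + D \left(-3 - J\right)$)
$63 - 39 u{\left(-4 + 0,-6 \right)} = 63 - 39 \left(4 - \left(-4 + 0\right) \left(3 - 6\right)\right) = 63 - 39 \left(4 - \left(-4\right) \left(-3\right)\right) = 63 - 39 \left(4 - 12\right) = 63 - -312 = 63 + 312 = 375$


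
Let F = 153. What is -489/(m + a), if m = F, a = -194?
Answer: 489/41 ≈ 11.927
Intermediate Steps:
m = 153
-489/(m + a) = -489/(153 - 194) = -489/(-41) = -489*(-1/41) = 489/41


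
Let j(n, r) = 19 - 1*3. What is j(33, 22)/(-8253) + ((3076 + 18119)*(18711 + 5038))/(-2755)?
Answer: -830846115599/4547403 ≈ -1.8271e+5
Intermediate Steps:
j(n, r) = 16 (j(n, r) = 19 - 3 = 16)
j(33, 22)/(-8253) + ((3076 + 18119)*(18711 + 5038))/(-2755) = 16/(-8253) + ((3076 + 18119)*(18711 + 5038))/(-2755) = 16*(-1/8253) + (21195*23749)*(-1/2755) = -16/8253 + 503360055*(-1/2755) = -16/8253 - 100672011/551 = -830846115599/4547403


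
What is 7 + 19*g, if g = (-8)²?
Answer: 1223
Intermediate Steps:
g = 64
7 + 19*g = 7 + 19*64 = 7 + 1216 = 1223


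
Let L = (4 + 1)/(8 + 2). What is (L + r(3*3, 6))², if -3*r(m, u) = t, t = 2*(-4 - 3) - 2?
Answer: 1225/36 ≈ 34.028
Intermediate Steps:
L = ½ (L = 5/10 = 5*(⅒) = ½ ≈ 0.50000)
t = -16 (t = 2*(-7) - 2 = -14 - 2 = -16)
r(m, u) = 16/3 (r(m, u) = -⅓*(-16) = 16/3)
(L + r(3*3, 6))² = (½ + 16/3)² = (35/6)² = 1225/36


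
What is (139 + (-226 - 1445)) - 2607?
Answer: -4139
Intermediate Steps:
(139 + (-226 - 1445)) - 2607 = (139 - 1671) - 2607 = -1532 - 2607 = -4139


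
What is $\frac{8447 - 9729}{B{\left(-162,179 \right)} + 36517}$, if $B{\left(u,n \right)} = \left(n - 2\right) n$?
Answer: $- \frac{641}{34100} \approx -0.018798$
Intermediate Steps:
$B{\left(u,n \right)} = n \left(-2 + n\right)$ ($B{\left(u,n \right)} = \left(-2 + n\right) n = n \left(-2 + n\right)$)
$\frac{8447 - 9729}{B{\left(-162,179 \right)} + 36517} = \frac{8447 - 9729}{179 \left(-2 + 179\right) + 36517} = - \frac{1282}{179 \cdot 177 + 36517} = - \frac{1282}{31683 + 36517} = - \frac{1282}{68200} = \left(-1282\right) \frac{1}{68200} = - \frac{641}{34100}$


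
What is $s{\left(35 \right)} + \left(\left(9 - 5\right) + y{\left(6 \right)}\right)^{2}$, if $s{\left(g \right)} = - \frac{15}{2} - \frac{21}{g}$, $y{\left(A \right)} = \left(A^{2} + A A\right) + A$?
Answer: $\frac{67159}{10} \approx 6715.9$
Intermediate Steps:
$y{\left(A \right)} = A + 2 A^{2}$ ($y{\left(A \right)} = \left(A^{2} + A^{2}\right) + A = 2 A^{2} + A = A + 2 A^{2}$)
$s{\left(g \right)} = - \frac{15}{2} - \frac{21}{g}$ ($s{\left(g \right)} = \left(-15\right) \frac{1}{2} - \frac{21}{g} = - \frac{15}{2} - \frac{21}{g}$)
$s{\left(35 \right)} + \left(\left(9 - 5\right) + y{\left(6 \right)}\right)^{2} = \left(- \frac{15}{2} - \frac{21}{35}\right) + \left(\left(9 - 5\right) + 6 \left(1 + 2 \cdot 6\right)\right)^{2} = \left(- \frac{15}{2} - \frac{3}{5}\right) + \left(4 + 6 \left(1 + 12\right)\right)^{2} = \left(- \frac{15}{2} - \frac{3}{5}\right) + \left(4 + 6 \cdot 13\right)^{2} = - \frac{81}{10} + \left(4 + 78\right)^{2} = - \frac{81}{10} + 82^{2} = - \frac{81}{10} + 6724 = \frac{67159}{10}$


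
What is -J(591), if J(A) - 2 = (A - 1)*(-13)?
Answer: 7668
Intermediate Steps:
J(A) = 15 - 13*A (J(A) = 2 + (A - 1)*(-13) = 2 + (-1 + A)*(-13) = 2 + (13 - 13*A) = 15 - 13*A)
-J(591) = -(15 - 13*591) = -(15 - 7683) = -1*(-7668) = 7668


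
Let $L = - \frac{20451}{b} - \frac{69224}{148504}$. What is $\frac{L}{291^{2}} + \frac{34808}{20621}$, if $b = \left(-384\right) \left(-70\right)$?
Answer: $\frac{490249878481448569}{290436954781236480} \approx 1.688$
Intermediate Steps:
$b = 26880$
$L = - \frac{204074851}{166324480}$ ($L = - \frac{20451}{26880} - \frac{69224}{148504} = \left(-20451\right) \frac{1}{26880} - \frac{8653}{18563} = - \frac{6817}{8960} - \frac{8653}{18563} = - \frac{204074851}{166324480} \approx -1.227$)
$\frac{L}{291^{2}} + \frac{34808}{20621} = - \frac{204074851}{166324480 \cdot 291^{2}} + \frac{34808}{20621} = - \frac{204074851}{166324480 \cdot 84681} + 34808 \cdot \frac{1}{20621} = \left(- \frac{204074851}{166324480}\right) \frac{1}{84681} + \frac{34808}{20621} = - \frac{204074851}{14084523290880} + \frac{34808}{20621} = \frac{490249878481448569}{290436954781236480}$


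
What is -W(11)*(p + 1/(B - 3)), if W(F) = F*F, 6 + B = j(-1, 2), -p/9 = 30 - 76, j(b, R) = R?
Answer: -350537/7 ≈ -50077.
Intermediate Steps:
p = 414 (p = -9*(30 - 76) = -9*(-46) = 414)
B = -4 (B = -6 + 2 = -4)
W(F) = F²
-W(11)*(p + 1/(B - 3)) = -11²*(414 + 1/(-4 - 3)) = -121*(414 + 1/(-7)) = -121*(414 - ⅐) = -121*2897/7 = -1*350537/7 = -350537/7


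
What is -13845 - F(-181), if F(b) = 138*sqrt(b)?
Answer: -13845 - 138*I*sqrt(181) ≈ -13845.0 - 1856.6*I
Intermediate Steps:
-13845 - F(-181) = -13845 - 138*sqrt(-181) = -13845 - 138*I*sqrt(181)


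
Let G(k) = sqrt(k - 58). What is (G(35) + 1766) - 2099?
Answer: -333 + I*sqrt(23) ≈ -333.0 + 4.7958*I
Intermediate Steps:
G(k) = sqrt(-58 + k)
(G(35) + 1766) - 2099 = (sqrt(-58 + 35) + 1766) - 2099 = (sqrt(-23) + 1766) - 2099 = (I*sqrt(23) + 1766) - 2099 = (1766 + I*sqrt(23)) - 2099 = -333 + I*sqrt(23)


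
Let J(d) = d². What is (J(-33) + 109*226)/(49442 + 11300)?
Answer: 25723/60742 ≈ 0.42348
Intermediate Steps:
(J(-33) + 109*226)/(49442 + 11300) = ((-33)² + 109*226)/(49442 + 11300) = (1089 + 24634)/60742 = 25723*(1/60742) = 25723/60742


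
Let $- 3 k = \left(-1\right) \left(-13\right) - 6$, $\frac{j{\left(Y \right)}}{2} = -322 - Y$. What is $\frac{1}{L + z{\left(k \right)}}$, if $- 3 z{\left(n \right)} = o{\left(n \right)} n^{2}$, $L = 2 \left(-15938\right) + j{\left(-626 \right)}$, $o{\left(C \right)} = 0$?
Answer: $- \frac{1}{31268} \approx -3.1982 \cdot 10^{-5}$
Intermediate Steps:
$j{\left(Y \right)} = -644 - 2 Y$ ($j{\left(Y \right)} = 2 \left(-322 - Y\right) = -644 - 2 Y$)
$L = -31268$ ($L = 2 \left(-15938\right) - -608 = -31876 + \left(-644 + 1252\right) = -31876 + 608 = -31268$)
$k = - \frac{7}{3}$ ($k = - \frac{\left(-1\right) \left(-13\right) - 6}{3} = - \frac{13 - 6}{3} = \left(- \frac{1}{3}\right) 7 = - \frac{7}{3} \approx -2.3333$)
$z{\left(n \right)} = 0$ ($z{\left(n \right)} = - \frac{0 n^{2}}{3} = \left(- \frac{1}{3}\right) 0 = 0$)
$\frac{1}{L + z{\left(k \right)}} = \frac{1}{-31268 + 0} = \frac{1}{-31268} = - \frac{1}{31268}$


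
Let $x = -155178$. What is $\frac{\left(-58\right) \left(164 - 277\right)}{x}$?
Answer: $- \frac{3277}{77589} \approx -0.042235$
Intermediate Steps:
$\frac{\left(-58\right) \left(164 - 277\right)}{x} = \frac{\left(-58\right) \left(164 - 277\right)}{-155178} = \left(-58\right) \left(-113\right) \left(- \frac{1}{155178}\right) = 6554 \left(- \frac{1}{155178}\right) = - \frac{3277}{77589}$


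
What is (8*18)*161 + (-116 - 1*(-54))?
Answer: 23122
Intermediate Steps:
(8*18)*161 + (-116 - 1*(-54)) = 144*161 + (-116 + 54) = 23184 - 62 = 23122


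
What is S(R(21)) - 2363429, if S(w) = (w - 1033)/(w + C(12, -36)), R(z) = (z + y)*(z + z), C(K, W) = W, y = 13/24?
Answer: -8212916288/3475 ≈ -2.3634e+6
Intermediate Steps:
y = 13/24 (y = 13*(1/24) = 13/24 ≈ 0.54167)
R(z) = 2*z*(13/24 + z) (R(z) = (z + 13/24)*(z + z) = (13/24 + z)*(2*z) = 2*z*(13/24 + z))
S(w) = (-1033 + w)/(-36 + w) (S(w) = (w - 1033)/(w - 36) = (-1033 + w)/(-36 + w))
S(R(21)) - 2363429 = (-1033 + (1/12)*21*(13 + 24*21))/(-36 + (1/12)*21*(13 + 24*21)) - 2363429 = (-1033 + (1/12)*21*(13 + 504))/(-36 + (1/12)*21*(13 + 504)) - 2363429 = (-1033 + (1/12)*21*517)/(-36 + (1/12)*21*517) - 2363429 = (-1033 + 3619/4)/(-36 + 3619/4) - 2363429 = -513/4/(3475/4) - 2363429 = (4/3475)*(-513/4) - 2363429 = -513/3475 - 2363429 = -8212916288/3475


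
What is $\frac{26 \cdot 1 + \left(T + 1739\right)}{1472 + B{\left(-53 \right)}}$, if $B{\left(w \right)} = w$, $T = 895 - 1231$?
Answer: $\frac{1429}{1419} \approx 1.007$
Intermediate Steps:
$T = -336$ ($T = 895 - 1231 = -336$)
$\frac{26 \cdot 1 + \left(T + 1739\right)}{1472 + B{\left(-53 \right)}} = \frac{26 \cdot 1 + \left(-336 + 1739\right)}{1472 - 53} = \frac{26 + 1403}{1419} = 1429 \cdot \frac{1}{1419} = \frac{1429}{1419}$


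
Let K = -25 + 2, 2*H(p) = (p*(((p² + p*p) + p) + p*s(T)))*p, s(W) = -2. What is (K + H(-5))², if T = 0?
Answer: 1766241/4 ≈ 4.4156e+5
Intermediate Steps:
H(p) = p²*(-p + 2*p²)/2 (H(p) = ((p*(((p² + p*p) + p) + p*(-2)))*p)/2 = ((p*(((p² + p²) + p) - 2*p))*p)/2 = ((p*((2*p² + p) - 2*p))*p)/2 = ((p*((p + 2*p²) - 2*p))*p)/2 = ((p*(-p + 2*p²))*p)/2 = (p²*(-p + 2*p²))/2 = p²*(-p + 2*p²)/2)
K = -23
(K + H(-5))² = (-23 + (-5)³*(-½ - 5))² = (-23 - 125*(-11/2))² = (-23 + 1375/2)² = (1329/2)² = 1766241/4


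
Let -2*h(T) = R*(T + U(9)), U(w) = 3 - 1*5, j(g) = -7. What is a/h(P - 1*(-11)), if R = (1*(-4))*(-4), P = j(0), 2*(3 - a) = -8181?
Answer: -8187/32 ≈ -255.84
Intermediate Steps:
a = 8187/2 (a = 3 - 1/2*(-8181) = 3 + 8181/2 = 8187/2 ≈ 4093.5)
U(w) = -2 (U(w) = 3 - 5 = -2)
P = -7
R = 16 (R = -4*(-4) = 16)
h(T) = 16 - 8*T (h(T) = -8*(T - 2) = -8*(-2 + T) = -(-32 + 16*T)/2 = 16 - 8*T)
a/h(P - 1*(-11)) = 8187/(2*(16 - 8*(-7 - 1*(-11)))) = 8187/(2*(16 - 8*(-7 + 11))) = 8187/(2*(16 - 8*4)) = 8187/(2*(16 - 32)) = (8187/2)/(-16) = (8187/2)*(-1/16) = -8187/32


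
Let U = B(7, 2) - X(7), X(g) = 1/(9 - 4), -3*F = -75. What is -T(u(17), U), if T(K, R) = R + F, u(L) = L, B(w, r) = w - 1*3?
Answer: -144/5 ≈ -28.800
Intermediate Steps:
B(w, r) = -3 + w (B(w, r) = w - 3 = -3 + w)
F = 25 (F = -⅓*(-75) = 25)
X(g) = ⅕ (X(g) = 1/5 = ⅕)
U = 19/5 (U = (-3 + 7) - 1*⅕ = 4 - ⅕ = 19/5 ≈ 3.8000)
T(K, R) = 25 + R (T(K, R) = R + 25 = 25 + R)
-T(u(17), U) = -(25 + 19/5) = -1*144/5 = -144/5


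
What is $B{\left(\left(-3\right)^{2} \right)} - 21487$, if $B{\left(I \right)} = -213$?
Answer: $-21700$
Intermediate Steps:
$B{\left(\left(-3\right)^{2} \right)} - 21487 = -213 - 21487 = -21700$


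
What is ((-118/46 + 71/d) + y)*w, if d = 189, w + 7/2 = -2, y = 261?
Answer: -12375539/8694 ≈ -1423.5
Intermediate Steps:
w = -11/2 (w = -7/2 - 2 = -11/2 ≈ -5.5000)
((-118/46 + 71/d) + y)*w = ((-118/46 + 71/189) + 261)*(-11/2) = ((-118*1/46 + 71*(1/189)) + 261)*(-11/2) = ((-59/23 + 71/189) + 261)*(-11/2) = (-9518/4347 + 261)*(-11/2) = (1125049/4347)*(-11/2) = -12375539/8694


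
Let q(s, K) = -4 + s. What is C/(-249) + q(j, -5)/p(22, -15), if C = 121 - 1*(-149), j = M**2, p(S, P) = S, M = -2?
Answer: -90/83 ≈ -1.0843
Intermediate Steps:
j = 4 (j = (-2)**2 = 4)
C = 270 (C = 121 + 149 = 270)
C/(-249) + q(j, -5)/p(22, -15) = 270/(-249) + (-4 + 4)/22 = 270*(-1/249) + 0*(1/22) = -90/83 + 0 = -90/83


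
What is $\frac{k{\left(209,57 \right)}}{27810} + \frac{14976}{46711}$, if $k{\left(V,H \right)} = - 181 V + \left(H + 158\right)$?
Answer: $- \frac{223417499}{216505485} \approx -1.0319$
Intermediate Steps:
$k{\left(V,H \right)} = 158 + H - 181 V$ ($k{\left(V,H \right)} = - 181 V + \left(158 + H\right) = 158 + H - 181 V$)
$\frac{k{\left(209,57 \right)}}{27810} + \frac{14976}{46711} = \frac{158 + 57 - 37829}{27810} + \frac{14976}{46711} = \left(158 + 57 - 37829\right) \frac{1}{27810} + 14976 \cdot \frac{1}{46711} = \left(-37614\right) \frac{1}{27810} + \frac{14976}{46711} = - \frac{6269}{4635} + \frac{14976}{46711} = - \frac{223417499}{216505485}$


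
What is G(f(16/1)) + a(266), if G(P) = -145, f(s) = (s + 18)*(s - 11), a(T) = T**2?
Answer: 70611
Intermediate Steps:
f(s) = (-11 + s)*(18 + s) (f(s) = (18 + s)*(-11 + s) = (-11 + s)*(18 + s))
G(f(16/1)) + a(266) = -145 + 266**2 = -145 + 70756 = 70611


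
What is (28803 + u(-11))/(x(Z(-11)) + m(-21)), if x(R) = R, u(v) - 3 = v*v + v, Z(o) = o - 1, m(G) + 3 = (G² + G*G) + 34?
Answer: 28916/901 ≈ 32.093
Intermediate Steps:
m(G) = 31 + 2*G² (m(G) = -3 + ((G² + G*G) + 34) = -3 + ((G² + G²) + 34) = -3 + (2*G² + 34) = -3 + (34 + 2*G²) = 31 + 2*G²)
Z(o) = -1 + o
u(v) = 3 + v + v² (u(v) = 3 + (v*v + v) = 3 + (v² + v) = 3 + (v + v²) = 3 + v + v²)
(28803 + u(-11))/(x(Z(-11)) + m(-21)) = (28803 + (3 - 11 + (-11)²))/((-1 - 11) + (31 + 2*(-21)²)) = (28803 + (3 - 11 + 121))/(-12 + (31 + 2*441)) = (28803 + 113)/(-12 + (31 + 882)) = 28916/(-12 + 913) = 28916/901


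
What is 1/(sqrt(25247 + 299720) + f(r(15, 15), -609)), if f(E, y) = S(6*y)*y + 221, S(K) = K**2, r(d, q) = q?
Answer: -8131194823/66116329249581676362 - sqrt(324967)/66116329249581676362 ≈ -1.2298e-10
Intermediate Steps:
f(E, y) = 221 + 36*y**3 (f(E, y) = (6*y)**2*y + 221 = (36*y**2)*y + 221 = 36*y**3 + 221 = 221 + 36*y**3)
1/(sqrt(25247 + 299720) + f(r(15, 15), -609)) = 1/(sqrt(25247 + 299720) + (221 + 36*(-609)**3)) = 1/(sqrt(324967) + (221 + 36*(-225866529))) = 1/(sqrt(324967) + (221 - 8131195044)) = 1/(sqrt(324967) - 8131194823) = 1/(-8131194823 + sqrt(324967))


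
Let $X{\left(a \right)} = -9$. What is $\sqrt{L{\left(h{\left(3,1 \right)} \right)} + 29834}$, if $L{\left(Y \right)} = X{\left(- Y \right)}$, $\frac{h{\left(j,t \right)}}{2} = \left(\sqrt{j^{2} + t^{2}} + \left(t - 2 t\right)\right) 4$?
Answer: $5 \sqrt{1193} \approx 172.7$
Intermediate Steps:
$h{\left(j,t \right)} = - 8 t + 8 \sqrt{j^{2} + t^{2}}$ ($h{\left(j,t \right)} = 2 \left(\sqrt{j^{2} + t^{2}} + \left(t - 2 t\right)\right) 4 = 2 \left(\sqrt{j^{2} + t^{2}} - t\right) 4 = 2 \left(- 4 t + 4 \sqrt{j^{2} + t^{2}}\right) = - 8 t + 8 \sqrt{j^{2} + t^{2}}$)
$L{\left(Y \right)} = -9$
$\sqrt{L{\left(h{\left(3,1 \right)} \right)} + 29834} = \sqrt{-9 + 29834} = \sqrt{29825} = 5 \sqrt{1193}$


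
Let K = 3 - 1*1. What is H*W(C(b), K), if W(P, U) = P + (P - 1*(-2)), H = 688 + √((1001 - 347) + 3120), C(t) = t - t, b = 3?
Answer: 1376 + 2*√3774 ≈ 1498.9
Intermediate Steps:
C(t) = 0
K = 2 (K = 3 - 1 = 2)
H = 688 + √3774 (H = 688 + √(654 + 3120) = 688 + √3774 ≈ 749.43)
W(P, U) = 2 + 2*P (W(P, U) = P + (P + 2) = P + (2 + P) = 2 + 2*P)
H*W(C(b), K) = (688 + √3774)*(2 + 2*0) = (688 + √3774)*(2 + 0) = (688 + √3774)*2 = 1376 + 2*√3774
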